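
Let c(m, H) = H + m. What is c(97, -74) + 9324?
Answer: 9347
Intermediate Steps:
c(97, -74) + 9324 = (-74 + 97) + 9324 = 23 + 9324 = 9347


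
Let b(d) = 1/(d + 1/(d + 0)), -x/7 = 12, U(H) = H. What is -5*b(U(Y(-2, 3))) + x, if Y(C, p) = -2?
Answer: -82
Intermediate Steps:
x = -84 (x = -7*12 = -84)
b(d) = 1/(d + 1/d)
-5*b(U(Y(-2, 3))) + x = -(-10)/(1 + (-2)**2) - 84 = -(-10)/(1 + 4) - 84 = -(-10)/5 - 84 = -5*(-2/5) - 84 = 2 - 84 = -82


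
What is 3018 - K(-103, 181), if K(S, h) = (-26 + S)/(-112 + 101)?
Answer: 33069/11 ≈ 3006.3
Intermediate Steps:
K(S, h) = 26/11 - S/11 (K(S, h) = (-26 + S)/(-11) = (-26 + S)*(-1/11) = 26/11 - S/11)
3018 - K(-103, 181) = 3018 - (26/11 - 1/11*(-103)) = 3018 - (26/11 + 103/11) = 3018 - 1*129/11 = 3018 - 129/11 = 33069/11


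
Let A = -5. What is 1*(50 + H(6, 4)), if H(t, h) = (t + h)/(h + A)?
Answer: 40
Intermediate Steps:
H(t, h) = (h + t)/(-5 + h) (H(t, h) = (t + h)/(h - 5) = (h + t)/(-5 + h))
1*(50 + H(6, 4)) = 1*(50 + (4 + 6)/(-5 + 4)) = 1*(50 + 10/(-1)) = 1*(50 - 1*10) = 1*(50 - 10) = 1*40 = 40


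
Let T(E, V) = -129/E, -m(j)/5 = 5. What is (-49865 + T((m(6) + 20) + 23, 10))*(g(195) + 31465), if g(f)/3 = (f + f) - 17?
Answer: -4875104036/3 ≈ -1.6250e+9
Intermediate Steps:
m(j) = -25 (m(j) = -5*5 = -25)
g(f) = -51 + 6*f (g(f) = 3*((f + f) - 17) = 3*(2*f - 17) = 3*(-17 + 2*f) = -51 + 6*f)
(-49865 + T((m(6) + 20) + 23, 10))*(g(195) + 31465) = (-49865 - 129/((-25 + 20) + 23))*((-51 + 6*195) + 31465) = (-49865 - 129/(-5 + 23))*((-51 + 1170) + 31465) = (-49865 - 129/18)*(1119 + 31465) = (-49865 - 129*1/18)*32584 = (-49865 - 43/6)*32584 = -299233/6*32584 = -4875104036/3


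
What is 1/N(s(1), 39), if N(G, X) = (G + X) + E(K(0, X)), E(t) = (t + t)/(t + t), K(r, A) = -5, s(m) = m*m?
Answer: 1/41 ≈ 0.024390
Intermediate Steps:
s(m) = m²
E(t) = 1 (E(t) = (2*t)/((2*t)) = (2*t)*(1/(2*t)) = 1)
N(G, X) = 1 + G + X (N(G, X) = (G + X) + 1 = 1 + G + X)
1/N(s(1), 39) = 1/(1 + 1² + 39) = 1/(1 + 1 + 39) = 1/41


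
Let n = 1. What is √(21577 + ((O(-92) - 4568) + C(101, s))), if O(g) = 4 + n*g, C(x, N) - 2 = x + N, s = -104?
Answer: 6*√470 ≈ 130.08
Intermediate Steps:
C(x, N) = 2 + N + x (C(x, N) = 2 + (x + N) = 2 + (N + x) = 2 + N + x)
O(g) = 4 + g (O(g) = 4 + 1*g = 4 + g)
√(21577 + ((O(-92) - 4568) + C(101, s))) = √(21577 + (((4 - 92) - 4568) + (2 - 104 + 101))) = √(21577 + ((-88 - 4568) - 1)) = √(21577 + (-4656 - 1)) = √(21577 - 4657) = √16920 = 6*√470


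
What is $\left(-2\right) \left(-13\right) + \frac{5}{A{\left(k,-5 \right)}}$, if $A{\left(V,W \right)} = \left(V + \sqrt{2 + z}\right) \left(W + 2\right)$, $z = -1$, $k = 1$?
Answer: $\frac{151}{6} \approx 25.167$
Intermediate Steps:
$A{\left(V,W \right)} = \left(1 + V\right) \left(2 + W\right)$ ($A{\left(V,W \right)} = \left(V + \sqrt{2 - 1}\right) \left(W + 2\right) = \left(V + \sqrt{1}\right) \left(2 + W\right) = \left(V + 1\right) \left(2 + W\right) = \left(1 + V\right) \left(2 + W\right)$)
$\left(-2\right) \left(-13\right) + \frac{5}{A{\left(k,-5 \right)}} = \left(-2\right) \left(-13\right) + \frac{5}{2 - 5 + 2 \cdot 1 + 1 \left(-5\right)} = 26 + \frac{5}{2 - 5 + 2 - 5} = 26 + \frac{5}{-6} = 26 + 5 \left(- \frac{1}{6}\right) = 26 - \frac{5}{6} = \frac{151}{6}$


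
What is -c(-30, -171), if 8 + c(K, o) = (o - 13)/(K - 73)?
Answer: 640/103 ≈ 6.2136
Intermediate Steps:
c(K, o) = -8 + (-13 + o)/(-73 + K) (c(K, o) = -8 + (o - 13)/(K - 73) = -8 + (-13 + o)/(-73 + K))
-c(-30, -171) = -(571 - 171 - 8*(-30))/(-73 - 30) = -(571 - 171 + 240)/(-103) = -(-1)*640/103 = -1*(-640/103) = 640/103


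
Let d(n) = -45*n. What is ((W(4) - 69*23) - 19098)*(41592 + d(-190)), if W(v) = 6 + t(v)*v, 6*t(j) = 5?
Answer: -1036719278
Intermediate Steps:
t(j) = ⅚ (t(j) = (⅙)*5 = ⅚)
W(v) = 6 + 5*v/6
d(n) = -45*n
((W(4) - 69*23) - 19098)*(41592 + d(-190)) = (((6 + (⅚)*4) - 69*23) - 19098)*(41592 - 45*(-190)) = (((6 + 10/3) - 1587) - 19098)*(41592 + 8550) = ((28/3 - 1587) - 19098)*50142 = (-4733/3 - 19098)*50142 = -62027/3*50142 = -1036719278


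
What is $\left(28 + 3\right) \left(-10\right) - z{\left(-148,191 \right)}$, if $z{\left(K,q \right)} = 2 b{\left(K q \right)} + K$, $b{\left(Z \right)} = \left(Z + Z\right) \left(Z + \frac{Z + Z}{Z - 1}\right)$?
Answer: $- \frac{90350362119610}{28269} \approx -3.1961 \cdot 10^{9}$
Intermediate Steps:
$b{\left(Z \right)} = 2 Z \left(Z + \frac{2 Z}{-1 + Z}\right)$
$z{\left(K,q \right)} = K + \frac{4 K^{2} q^{2} \left(1 + K q\right)}{-1 + K q}$ ($z{\left(K,q \right)} = 2 \frac{2 \left(K q\right)^{2} \left(1 + K q\right)}{-1 + K q} + K = 2 \frac{2 K^{2} q^{2} \left(1 + K q\right)}{-1 + K q} + K = \frac{4 K^{2} q^{2} \left(1 + K q\right)}{-1 + K q} + K = K + \frac{4 K^{2} q^{2} \left(1 + K q\right)}{-1 + K q}$)
$\left(28 + 3\right) \left(-10\right) - z{\left(-148,191 \right)} = \left(28 + 3\right) \left(-10\right) - - \frac{148 \left(-1 - 28268 + 4 \left(-148\right) 191^{2} \left(1 - 28268\right)\right)}{-1 - 28268} = 31 \left(-10\right) - - \frac{148 \left(-1 - 28268 + 4 \left(-148\right) 36481 \left(1 - 28268\right)\right)}{-1 - 28268} = -310 - - \frac{148 \left(-1 - 28268 + 4 \left(-148\right) 36481 \left(-28267\right)\right)}{-28269} = -310 - \left(-148\right) \left(- \frac{1}{28269}\right) \left(-1 - 28268 + 610475388784\right) = -310 - \left(-148\right) \left(- \frac{1}{28269}\right) 610475360515 = -310 - \frac{90350353356220}{28269} = - \frac{90350362119610}{28269}$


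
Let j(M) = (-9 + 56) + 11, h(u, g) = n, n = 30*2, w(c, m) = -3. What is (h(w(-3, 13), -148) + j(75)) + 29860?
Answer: 29978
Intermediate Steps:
n = 60
h(u, g) = 60
j(M) = 58 (j(M) = 47 + 11 = 58)
(h(w(-3, 13), -148) + j(75)) + 29860 = (60 + 58) + 29860 = 118 + 29860 = 29978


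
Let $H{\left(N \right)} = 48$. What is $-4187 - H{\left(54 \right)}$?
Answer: $-4235$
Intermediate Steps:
$-4187 - H{\left(54 \right)} = -4187 - 48 = -4235$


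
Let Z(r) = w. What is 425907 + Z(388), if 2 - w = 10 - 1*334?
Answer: 426233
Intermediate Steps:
w = 326 (w = 2 - (10 - 1*334) = 2 - (10 - 334) = 2 - 1*(-324) = 2 + 324 = 326)
Z(r) = 326
425907 + Z(388) = 425907 + 326 = 426233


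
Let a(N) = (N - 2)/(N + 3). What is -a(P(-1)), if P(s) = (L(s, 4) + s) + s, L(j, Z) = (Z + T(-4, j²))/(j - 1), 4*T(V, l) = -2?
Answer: -23/3 ≈ -7.6667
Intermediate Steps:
T(V, l) = -½ (T(V, l) = (¼)*(-2) = -½)
L(j, Z) = (-½ + Z)/(-1 + j) (L(j, Z) = (Z - ½)/(j - 1) = (-½ + Z)/(-1 + j))
P(s) = 2*s + 7/(2*(-1 + s)) (P(s) = ((-½ + 4)/(-1 + s) + s) + s = ((7/2)/(-1 + s) + s) + s = (7/(2*(-1 + s)) + s) + s = (s + 7/(2*(-1 + s))) + s = 2*s + 7/(2*(-1 + s)))
a(N) = (-2 + N)/(3 + N)
-a(P(-1)) = -(-2 + (7 + 4*(-1)*(-1 - 1))/(2*(-1 - 1)))/(3 + (7 + 4*(-1)*(-1 - 1))/(2*(-1 - 1))) = -(-2 + (½)*(7 + 4*(-1)*(-2))/(-2))/(3 + (½)*(7 + 4*(-1)*(-2))/(-2)) = -(-2 + (½)*(-½)*(7 + 8))/(3 + (½)*(-½)*(7 + 8)) = -(-2 + (½)*(-½)*15)/(3 + (½)*(-½)*15) = -(-2 - 15/4)/(3 - 15/4) = -(-23)/((-¾)*4) = -(-4)*(-23)/(3*4) = -1*23/3 = -23/3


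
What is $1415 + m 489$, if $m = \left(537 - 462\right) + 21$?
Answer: $48359$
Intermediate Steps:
$m = 96$ ($m = 75 + 21 = 96$)
$1415 + m 489 = 1415 + 96 \cdot 489 = 1415 + 46944 = 48359$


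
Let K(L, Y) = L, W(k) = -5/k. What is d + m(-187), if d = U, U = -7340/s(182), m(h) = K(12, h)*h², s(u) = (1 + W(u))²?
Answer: 12903395452/31329 ≈ 4.1187e+5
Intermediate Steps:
s(u) = (1 - 5/u)²
m(h) = 12*h²
U = -243130160/31329 (U = -7340*33124/(-5 + 182)² = -7340/((1/33124)*177²) = -7340/((1/33124)*31329) = -7340/31329/33124 = -7340*33124/31329 = -243130160/31329 ≈ -7760.5)
d = -243130160/31329 ≈ -7760.5
d + m(-187) = -243130160/31329 + 12*(-187)² = -243130160/31329 + 12*34969 = -243130160/31329 + 419628 = 12903395452/31329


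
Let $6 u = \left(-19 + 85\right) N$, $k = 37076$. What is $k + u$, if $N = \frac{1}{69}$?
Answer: $\frac{2558255}{69} \approx 37076.0$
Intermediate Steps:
$N = \frac{1}{69} \approx 0.014493$
$u = \frac{11}{69}$ ($u = \frac{\left(-19 + 85\right) \frac{1}{69}}{6} = \frac{66 \cdot \frac{1}{69}}{6} = \frac{1}{6} \cdot \frac{22}{23} = \frac{11}{69} \approx 0.15942$)
$k + u = 37076 + \frac{11}{69} = \frac{2558255}{69}$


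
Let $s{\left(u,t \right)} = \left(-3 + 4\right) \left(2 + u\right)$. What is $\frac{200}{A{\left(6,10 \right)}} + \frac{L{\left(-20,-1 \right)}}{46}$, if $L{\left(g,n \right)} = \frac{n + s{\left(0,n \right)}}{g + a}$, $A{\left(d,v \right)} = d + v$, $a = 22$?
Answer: $\frac{1151}{92} \approx 12.511$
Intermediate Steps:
$s{\left(u,t \right)} = 2 + u$ ($s{\left(u,t \right)} = 1 \left(2 + u\right) = 2 + u$)
$L{\left(g,n \right)} = \frac{2 + n}{22 + g}$ ($L{\left(g,n \right)} = \frac{n + \left(2 + 0\right)}{g + 22} = \frac{n + 2}{22 + g} = \frac{2 + n}{22 + g}$)
$\frac{200}{A{\left(6,10 \right)}} + \frac{L{\left(-20,-1 \right)}}{46} = \frac{200}{6 + 10} + \frac{\frac{1}{22 - 20} \left(2 - 1\right)}{46} = \frac{200}{16} + \frac{1}{2} \cdot 1 \cdot \frac{1}{46} = 200 \cdot \frac{1}{16} + \frac{1}{2} \cdot 1 \cdot \frac{1}{46} = \frac{25}{2} + \frac{1}{2} \cdot \frac{1}{46} = \frac{25}{2} + \frac{1}{92} = \frac{1151}{92}$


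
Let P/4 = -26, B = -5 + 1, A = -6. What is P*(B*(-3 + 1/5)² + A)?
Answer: 97136/25 ≈ 3885.4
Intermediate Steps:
B = -4
P = -104 (P = 4*(-26) = -104)
P*(B*(-3 + 1/5)² + A) = -104*(-4*(-3 + 1/5)² - 6) = -104*(-4*(-3 + ⅕)² - 6) = -104*(-4*(-14/5)² - 6) = -104*(-4*196/25 - 6) = -104*(-784/25 - 6) = -104*(-934/25) = 97136/25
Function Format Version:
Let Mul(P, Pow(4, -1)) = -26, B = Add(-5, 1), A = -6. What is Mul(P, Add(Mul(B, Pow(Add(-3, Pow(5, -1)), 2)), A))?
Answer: Rational(97136, 25) ≈ 3885.4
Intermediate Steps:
B = -4
P = -104 (P = Mul(4, -26) = -104)
Mul(P, Add(Mul(B, Pow(Add(-3, Pow(5, -1)), 2)), A)) = Mul(-104, Add(Mul(-4, Pow(Add(-3, Pow(5, -1)), 2)), -6)) = Mul(-104, Add(Mul(-4, Pow(Add(-3, Rational(1, 5)), 2)), -6)) = Mul(-104, Add(Mul(-4, Pow(Rational(-14, 5), 2)), -6)) = Mul(-104, Add(Mul(-4, Rational(196, 25)), -6)) = Mul(-104, Add(Rational(-784, 25), -6)) = Mul(-104, Rational(-934, 25)) = Rational(97136, 25)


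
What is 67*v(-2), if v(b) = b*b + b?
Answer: 134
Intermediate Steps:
v(b) = b + b**2 (v(b) = b**2 + b = b + b**2)
67*v(-2) = 67*(-2*(1 - 2)) = 67*(-2*(-1)) = 67*2 = 134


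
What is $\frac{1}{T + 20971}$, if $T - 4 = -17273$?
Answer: $\frac{1}{3702} \approx 0.00027012$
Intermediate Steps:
$T = -17269$ ($T = 4 - 17273 = -17269$)
$\frac{1}{T + 20971} = \frac{1}{-17269 + 20971} = \frac{1}{3702}$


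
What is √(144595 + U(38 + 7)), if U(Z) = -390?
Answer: √144205 ≈ 379.74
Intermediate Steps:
√(144595 + U(38 + 7)) = √(144595 - 390) = √144205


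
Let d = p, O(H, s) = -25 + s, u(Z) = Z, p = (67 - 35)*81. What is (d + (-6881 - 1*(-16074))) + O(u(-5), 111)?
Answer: 11871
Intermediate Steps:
p = 2592 (p = 32*81 = 2592)
d = 2592
(d + (-6881 - 1*(-16074))) + O(u(-5), 111) = (2592 + (-6881 - 1*(-16074))) + (-25 + 111) = (2592 + (-6881 + 16074)) + 86 = (2592 + 9193) + 86 = 11785 + 86 = 11871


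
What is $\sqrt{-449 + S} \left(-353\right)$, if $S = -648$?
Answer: $- 353 i \sqrt{1097} \approx - 11692.0 i$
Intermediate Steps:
$\sqrt{-449 + S} \left(-353\right) = \sqrt{-449 - 648} \left(-353\right) = \sqrt{-1097} \left(-353\right) = i \sqrt{1097} \left(-353\right) = - 353 i \sqrt{1097}$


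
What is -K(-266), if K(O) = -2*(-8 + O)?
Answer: -548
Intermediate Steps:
K(O) = 16 - 2*O
-K(-266) = -(16 - 2*(-266)) = -(16 + 532) = -1*548 = -548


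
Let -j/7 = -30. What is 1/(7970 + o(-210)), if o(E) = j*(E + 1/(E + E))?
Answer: -2/72261 ≈ -2.7677e-5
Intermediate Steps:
j = 210 (j = -7*(-30) = 210)
o(E) = 105/E + 210*E (o(E) = 210*(E + 1/(E + E)) = 210*(E + 1/(2*E)) = 105/E + 210*E)
1/(7970 + o(-210)) = 1/(7970 + (105/(-210) + 210*(-210))) = 1/(7970 + (105*(-1/210) - 44100)) = 1/(7970 + (-½ - 44100)) = 1/(7970 - 88201/2) = 1/(-72261/2) = -2/72261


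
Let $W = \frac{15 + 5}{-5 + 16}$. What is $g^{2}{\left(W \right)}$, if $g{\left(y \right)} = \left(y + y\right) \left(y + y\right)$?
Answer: $\frac{2560000}{14641} \approx 174.85$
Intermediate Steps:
$W = \frac{20}{11} \approx 1.8182$
$g{\left(y \right)} = 4 y^{2}$ ($g{\left(y \right)} = 2 y 2 y = 4 y^{2}$)
$g^{2}{\left(W \right)} = \left(4 \left(\frac{20}{11}\right)^{2}\right)^{2} = \left(4 \cdot \frac{400}{121}\right)^{2} = \left(\frac{1600}{121}\right)^{2} = \frac{2560000}{14641}$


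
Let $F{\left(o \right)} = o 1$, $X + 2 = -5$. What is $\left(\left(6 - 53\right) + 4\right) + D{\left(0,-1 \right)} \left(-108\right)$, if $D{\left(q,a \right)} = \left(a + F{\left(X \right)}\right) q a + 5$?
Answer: $-583$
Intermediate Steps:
$X = -7$ ($X = -2 - 5 = -7$)
$F{\left(o \right)} = o$
$D{\left(q,a \right)} = 5 + a q \left(-7 + a\right)$ ($D{\left(q,a \right)} = \left(a - 7\right) q a + 5 = \left(-7 + a\right) q a + 5 = q \left(-7 + a\right) a + 5 = a q \left(-7 + a\right) + 5 = 5 + a q \left(-7 + a\right)$)
$\left(\left(6 - 53\right) + 4\right) + D{\left(0,-1 \right)} \left(-108\right) = \left(\left(6 - 53\right) + 4\right) + \left(5 + 0 \left(-1\right)^{2} - \left(-7\right) 0\right) \left(-108\right) = \left(-47 + 4\right) + \left(5 + 0 \cdot 1 + 0\right) \left(-108\right) = -43 + \left(5 + 0 + 0\right) \left(-108\right) = -43 + 5 \left(-108\right) = -43 - 540 = -583$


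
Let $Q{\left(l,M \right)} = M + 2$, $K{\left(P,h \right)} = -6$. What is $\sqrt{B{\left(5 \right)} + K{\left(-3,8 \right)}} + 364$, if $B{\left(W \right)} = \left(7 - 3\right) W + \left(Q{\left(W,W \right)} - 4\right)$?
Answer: $364 + \sqrt{17} \approx 368.12$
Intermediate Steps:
$Q{\left(l,M \right)} = 2 + M$
$B{\left(W \right)} = -2 + 5 W$ ($B{\left(W \right)} = \left(7 - 3\right) W + \left(\left(2 + W\right) - 4\right) = \left(7 - 3\right) W + \left(-2 + W\right) = 4 W + \left(-2 + W\right) = -2 + 5 W$)
$\sqrt{B{\left(5 \right)} + K{\left(-3,8 \right)}} + 364 = \sqrt{\left(-2 + 5 \cdot 5\right) - 6} + 364 = \sqrt{\left(-2 + 25\right) - 6} + 364 = \sqrt{23 - 6} + 364 = \sqrt{17} + 364 = 364 + \sqrt{17}$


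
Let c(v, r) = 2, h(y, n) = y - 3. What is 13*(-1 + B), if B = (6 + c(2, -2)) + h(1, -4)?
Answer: 65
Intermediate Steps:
h(y, n) = -3 + y
B = 6 (B = (6 + 2) + (-3 + 1) = 8 - 2 = 6)
13*(-1 + B) = 13*(-1 + 6) = 13*5 = 65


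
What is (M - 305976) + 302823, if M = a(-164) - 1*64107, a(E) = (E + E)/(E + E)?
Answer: -67259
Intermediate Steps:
a(E) = 1 (a(E) = (2*E)/((2*E)) = (2*E)*(1/(2*E)) = 1)
M = -64106 (M = 1 - 1*64107 = 1 - 64107 = -64106)
(M - 305976) + 302823 = (-64106 - 305976) + 302823 = -370082 + 302823 = -67259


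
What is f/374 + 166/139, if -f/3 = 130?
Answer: 3937/25993 ≈ 0.15146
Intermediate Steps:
f = -390 (f = -3*130 = -390)
f/374 + 166/139 = -390/374 + 166/139 = -390*1/374 + 166*(1/139) = -195/187 + 166/139 = 3937/25993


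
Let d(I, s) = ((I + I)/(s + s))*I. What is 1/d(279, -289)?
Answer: -289/77841 ≈ -0.0037127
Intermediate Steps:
d(I, s) = I²/s (d(I, s) = ((2*I)/((2*s)))*I = ((2*I)*(1/(2*s)))*I = (I/s)*I = I²/s)
1/d(279, -289) = 1/(279²/(-289)) = 1/(77841*(-1/289)) = 1/(-77841/289) = -289/77841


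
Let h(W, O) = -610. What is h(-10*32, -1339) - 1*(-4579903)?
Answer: 4579293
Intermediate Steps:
h(-10*32, -1339) - 1*(-4579903) = -610 - 1*(-4579903) = -610 + 4579903 = 4579293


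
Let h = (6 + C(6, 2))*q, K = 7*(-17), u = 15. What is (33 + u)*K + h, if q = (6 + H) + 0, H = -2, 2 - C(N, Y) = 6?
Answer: -5704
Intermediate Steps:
C(N, Y) = -4 (C(N, Y) = 2 - 1*6 = 2 - 6 = -4)
K = -119
q = 4 (q = (6 - 2) + 0 = 4 + 0 = 4)
h = 8 (h = (6 - 4)*4 = 2*4 = 8)
(33 + u)*K + h = (33 + 15)*(-119) + 8 = 48*(-119) + 8 = -5712 + 8 = -5704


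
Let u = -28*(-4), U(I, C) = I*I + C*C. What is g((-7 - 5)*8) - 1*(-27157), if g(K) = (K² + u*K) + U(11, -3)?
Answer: 25751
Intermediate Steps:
U(I, C) = C² + I² (U(I, C) = I² + C² = C² + I²)
u = 112
g(K) = 130 + K² + 112*K (g(K) = (K² + 112*K) + ((-3)² + 11²) = (K² + 112*K) + (9 + 121) = (K² + 112*K) + 130 = 130 + K² + 112*K)
g((-7 - 5)*8) - 1*(-27157) = (130 + ((-7 - 5)*8)² + 112*((-7 - 5)*8)) - 1*(-27157) = (130 + (-12*8)² + 112*(-12*8)) + 27157 = (130 + (-96)² + 112*(-96)) + 27157 = (130 + 9216 - 10752) + 27157 = -1406 + 27157 = 25751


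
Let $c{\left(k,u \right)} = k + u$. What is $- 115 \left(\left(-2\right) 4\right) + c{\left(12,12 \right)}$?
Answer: $944$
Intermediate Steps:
$- 115 \left(\left(-2\right) 4\right) + c{\left(12,12 \right)} = - 115 \left(\left(-2\right) 4\right) + \left(12 + 12\right) = \left(-115\right) \left(-8\right) + 24 = 920 + 24 = 944$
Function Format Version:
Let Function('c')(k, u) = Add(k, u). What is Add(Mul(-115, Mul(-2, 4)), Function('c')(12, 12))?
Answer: 944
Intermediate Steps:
Add(Mul(-115, Mul(-2, 4)), Function('c')(12, 12)) = Add(Mul(-115, Mul(-2, 4)), Add(12, 12)) = Add(Mul(-115, -8), 24) = Add(920, 24) = 944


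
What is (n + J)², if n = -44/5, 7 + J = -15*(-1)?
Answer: 16/25 ≈ 0.64000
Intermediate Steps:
J = 8 (J = -7 - 15*(-1) = -7 + 15 = 8)
n = -44/5 (n = -44*⅕ = -44/5 ≈ -8.8000)
(n + J)² = (-44/5 + 8)² = (-⅘)² = 16/25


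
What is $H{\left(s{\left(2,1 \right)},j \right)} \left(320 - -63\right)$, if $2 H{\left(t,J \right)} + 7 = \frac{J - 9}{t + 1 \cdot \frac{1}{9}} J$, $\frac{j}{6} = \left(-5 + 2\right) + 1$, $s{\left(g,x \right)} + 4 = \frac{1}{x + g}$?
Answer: $- \frac{238609}{16} \approx -14913.0$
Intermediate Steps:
$s{\left(g,x \right)} = -4 + \frac{1}{g + x}$ ($s{\left(g,x \right)} = -4 + \frac{1}{x + g} = -4 + \frac{1}{g + x}$)
$j = -12$ ($j = 6 \left(\left(-5 + 2\right) + 1\right) = 6 \left(-3 + 1\right) = 6 \left(-2\right) = -12$)
$H{\left(t,J \right)} = - \frac{7}{2} + \frac{J \left(-9 + J\right)}{2 \left(\frac{1}{9} + t\right)}$ ($H{\left(t,J \right)} = - \frac{7}{2} + \frac{\frac{J - 9}{t + 1 \cdot \frac{1}{9}} J}{2} = - \frac{7}{2} + \frac{\frac{-9 + J}{t + 1 \cdot \frac{1}{9}} J}{2} = - \frac{7}{2} + \frac{\frac{-9 + J}{t + \frac{1}{9}} J}{2} = - \frac{7}{2} + \frac{\frac{-9 + J}{\frac{1}{9} + t} J}{2} = - \frac{7}{2} + \frac{J \frac{1}{\frac{1}{9} + t} \left(-9 + J\right)}{2} = - \frac{7}{2} + \frac{J \left(-9 + J\right)}{2 \left(\frac{1}{9} + t\right)}$)
$H{\left(s{\left(2,1 \right)},j \right)} \left(320 - -63\right) = \frac{-7 - -972 - 63 \frac{1 - 8 - 4}{2 + 1} + 9 \left(-12\right)^{2}}{2 \left(1 + 9 \frac{1 - 8 - 4}{2 + 1}\right)} \left(320 - -63\right) = \frac{-7 + 972 - 63 \frac{1 - 8 - 4}{3} + 9 \cdot 144}{2 \left(1 + 9 \frac{1 - 8 - 4}{3}\right)} \left(320 + 63\right) = \frac{-7 + 972 - 63 \cdot \frac{1}{3} \left(-11\right) + 1296}{2 \left(1 + 9 \cdot \frac{1}{3} \left(-11\right)\right)} 383 = \frac{-7 + 972 - -231 + 1296}{2 \left(1 + 9 \left(- \frac{11}{3}\right)\right)} 383 = \frac{-7 + 972 + 231 + 1296}{2 \left(1 - 33\right)} 383 = \frac{1}{2} \frac{1}{-32} \cdot 2492 \cdot 383 = \frac{1}{2} \left(- \frac{1}{32}\right) 2492 \cdot 383 = \left(- \frac{623}{16}\right) 383 = - \frac{238609}{16}$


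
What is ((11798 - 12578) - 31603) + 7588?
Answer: -24795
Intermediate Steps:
((11798 - 12578) - 31603) + 7588 = (-780 - 31603) + 7588 = -32383 + 7588 = -24795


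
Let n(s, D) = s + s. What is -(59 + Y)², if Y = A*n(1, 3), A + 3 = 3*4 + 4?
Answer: -7225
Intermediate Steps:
n(s, D) = 2*s
A = 13 (A = -3 + (3*4 + 4) = -3 + (12 + 4) = -3 + 16 = 13)
Y = 26 (Y = 13*(2*1) = 13*2 = 26)
-(59 + Y)² = -(59 + 26)² = -1*85² = -1*7225 = -7225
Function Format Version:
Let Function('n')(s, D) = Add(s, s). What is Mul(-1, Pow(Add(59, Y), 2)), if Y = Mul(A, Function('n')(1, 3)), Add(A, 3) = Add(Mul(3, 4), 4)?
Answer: -7225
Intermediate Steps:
Function('n')(s, D) = Mul(2, s)
A = 13 (A = Add(-3, Add(Mul(3, 4), 4)) = Add(-3, Add(12, 4)) = Add(-3, 16) = 13)
Y = 26 (Y = Mul(13, Mul(2, 1)) = Mul(13, 2) = 26)
Mul(-1, Pow(Add(59, Y), 2)) = Mul(-1, Pow(Add(59, 26), 2)) = Mul(-1, Pow(85, 2)) = Mul(-1, 7225) = -7225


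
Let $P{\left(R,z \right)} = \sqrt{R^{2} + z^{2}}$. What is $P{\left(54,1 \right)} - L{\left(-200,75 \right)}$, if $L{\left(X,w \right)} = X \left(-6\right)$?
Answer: $-1200 + \sqrt{2917} \approx -1146.0$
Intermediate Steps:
$L{\left(X,w \right)} = - 6 X$
$P{\left(54,1 \right)} - L{\left(-200,75 \right)} = \sqrt{54^{2} + 1^{2}} - \left(-6\right) \left(-200\right) = \sqrt{2916 + 1} - 1200 = \sqrt{2917} - 1200 = -1200 + \sqrt{2917}$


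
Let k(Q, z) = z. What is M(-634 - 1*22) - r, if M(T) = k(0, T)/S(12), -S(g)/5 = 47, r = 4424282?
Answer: -1039705614/235 ≈ -4.4243e+6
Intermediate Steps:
S(g) = -235 (S(g) = -5*47 = -235)
M(T) = -T/235 (M(T) = T/(-235) = T*(-1/235) = -T/235)
M(-634 - 1*22) - r = -(-634 - 1*22)/235 - 1*4424282 = -(-634 - 22)/235 - 4424282 = -1/235*(-656) - 4424282 = 656/235 - 4424282 = -1039705614/235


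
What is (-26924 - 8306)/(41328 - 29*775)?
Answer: -35230/18853 ≈ -1.8687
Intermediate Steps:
(-26924 - 8306)/(41328 - 29*775) = -35230/(41328 - 22475) = -35230/18853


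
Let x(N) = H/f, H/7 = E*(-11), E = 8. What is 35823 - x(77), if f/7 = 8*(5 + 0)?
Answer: 179126/5 ≈ 35825.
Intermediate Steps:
f = 280 (f = 7*(8*(5 + 0)) = 7*(8*5) = 7*40 = 280)
H = -616 (H = 7*(8*(-11)) = 7*(-88) = -616)
x(N) = -11/5 (x(N) = -616/280 = -616*1/280 = -11/5)
35823 - x(77) = 35823 - 1*(-11/5) = 35823 + 11/5 = 179126/5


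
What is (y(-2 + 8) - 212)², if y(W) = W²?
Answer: 30976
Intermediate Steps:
(y(-2 + 8) - 212)² = ((-2 + 8)² - 212)² = (6² - 212)² = (36 - 212)² = (-176)² = 30976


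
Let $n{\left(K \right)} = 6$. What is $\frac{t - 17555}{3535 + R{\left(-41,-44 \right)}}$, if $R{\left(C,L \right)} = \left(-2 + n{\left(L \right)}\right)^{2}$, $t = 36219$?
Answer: $\frac{18664}{3551} \approx 5.256$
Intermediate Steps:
$R{\left(C,L \right)} = 16$ ($R{\left(C,L \right)} = \left(-2 + 6\right)^{2} = 4^{2} = 16$)
$\frac{t - 17555}{3535 + R{\left(-41,-44 \right)}} = \frac{36219 - 17555}{3535 + 16} = \frac{18664}{3551}$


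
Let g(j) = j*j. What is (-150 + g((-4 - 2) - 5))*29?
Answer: -841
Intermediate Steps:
g(j) = j²
(-150 + g((-4 - 2) - 5))*29 = (-150 + ((-4 - 2) - 5)²)*29 = (-150 + (-6 - 5)²)*29 = (-150 + (-11)²)*29 = (-150 + 121)*29 = -29*29 = -841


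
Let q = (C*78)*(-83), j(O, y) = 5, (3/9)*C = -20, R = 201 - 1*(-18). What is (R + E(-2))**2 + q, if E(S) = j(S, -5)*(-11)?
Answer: 415336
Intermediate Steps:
R = 219 (R = 201 + 18 = 219)
C = -60 (C = 3*(-20) = -60)
E(S) = -55 (E(S) = 5*(-11) = -55)
q = 388440 (q = -60*78*(-83) = -4680*(-83) = 388440)
(R + E(-2))**2 + q = (219 - 55)**2 + 388440 = 164**2 + 388440 = 26896 + 388440 = 415336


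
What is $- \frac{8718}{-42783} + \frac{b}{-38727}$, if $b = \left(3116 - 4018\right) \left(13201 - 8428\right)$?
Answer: $\frac{1577170612}{14161173} \approx 111.37$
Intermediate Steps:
$b = -4305246$ ($b = \left(-902\right) 4773 = -4305246$)
$- \frac{8718}{-42783} + \frac{b}{-38727} = - \frac{8718}{-42783} - \frac{4305246}{-38727} = \left(-8718\right) \left(- \frac{1}{42783}\right) - - \frac{1435082}{12909} = \frac{2906}{14261} + \frac{1435082}{12909} = \frac{1577170612}{14161173}$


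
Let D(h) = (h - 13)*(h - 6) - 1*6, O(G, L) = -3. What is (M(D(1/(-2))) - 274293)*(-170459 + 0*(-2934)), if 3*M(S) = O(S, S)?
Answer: 46755880946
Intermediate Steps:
D(h) = -6 + (-13 + h)*(-6 + h) (D(h) = (-13 + h)*(-6 + h) - 6 = -6 + (-13 + h)*(-6 + h))
M(S) = -1 (M(S) = (⅓)*(-3) = -1)
(M(D(1/(-2))) - 274293)*(-170459 + 0*(-2934)) = (-1 - 274293)*(-170459 + 0*(-2934)) = -274294*(-170459 + 0) = -274294*(-170459) = 46755880946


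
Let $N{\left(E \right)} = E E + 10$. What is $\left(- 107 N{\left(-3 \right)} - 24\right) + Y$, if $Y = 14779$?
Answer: $12722$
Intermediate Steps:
$N{\left(E \right)} = 10 + E^{2}$ ($N{\left(E \right)} = E^{2} + 10 = 10 + E^{2}$)
$\left(- 107 N{\left(-3 \right)} - 24\right) + Y = \left(- 107 \left(10 + \left(-3\right)^{2}\right) - 24\right) + 14779 = \left(- 107 \left(10 + 9\right) - 24\right) + 14779 = \left(\left(-107\right) 19 - 24\right) + 14779 = \left(-2033 - 24\right) + 14779 = -2057 + 14779 = 12722$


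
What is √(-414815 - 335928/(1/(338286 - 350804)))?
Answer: √4204731889 ≈ 64844.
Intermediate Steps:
√(-414815 - 335928/(1/(338286 - 350804))) = √(-414815 - 335928/(1/(-12518))) = √(-414815 - 335928/(-1/12518)) = √(-414815 - 335928*(-12518)) = √(-414815 + 4205146704) = √4204731889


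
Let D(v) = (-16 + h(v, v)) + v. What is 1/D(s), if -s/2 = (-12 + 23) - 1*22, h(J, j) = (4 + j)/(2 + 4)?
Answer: 3/31 ≈ 0.096774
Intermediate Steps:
h(J, j) = ⅔ + j/6 (h(J, j) = (4 + j)/6 = (4 + j)*(⅙) = ⅔ + j/6)
s = 22 (s = -2*((-12 + 23) - 1*22) = -2*(11 - 22) = -2*(-11) = 22)
D(v) = -46/3 + 7*v/6 (D(v) = (-16 + (⅔ + v/6)) + v = (-46/3 + v/6) + v = -46/3 + 7*v/6)
1/D(s) = 1/(-46/3 + (7/6)*22) = 1/(-46/3 + 77/3) = 1/(31/3) = 3/31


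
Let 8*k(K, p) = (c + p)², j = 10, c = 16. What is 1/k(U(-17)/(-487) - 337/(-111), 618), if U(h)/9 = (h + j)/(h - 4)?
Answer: 2/100489 ≈ 1.9903e-5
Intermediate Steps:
U(h) = 9*(10 + h)/(-4 + h) (U(h) = 9*((h + 10)/(h - 4)) = 9*((10 + h)/(-4 + h)) = 9*(10 + h)/(-4 + h))
k(K, p) = (16 + p)²/8
1/k(U(-17)/(-487) - 337/(-111), 618) = 1/((16 + 618)²/8) = 1/((⅛)*634²) = 1/((⅛)*401956) = 1/(100489/2) = 2/100489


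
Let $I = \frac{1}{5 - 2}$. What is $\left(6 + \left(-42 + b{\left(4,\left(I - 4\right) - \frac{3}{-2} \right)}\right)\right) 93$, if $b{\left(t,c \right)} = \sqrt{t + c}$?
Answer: $-3348 + \frac{31 \sqrt{66}}{2} \approx -3222.1$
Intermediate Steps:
$I = \frac{1}{3} \approx 0.33333$
$b{\left(t,c \right)} = \sqrt{c + t}$
$\left(6 + \left(-42 + b{\left(4,\left(I - 4\right) - \frac{3}{-2} \right)}\right)\right) 93 = \left(6 - \left(42 - \sqrt{\left(\left(\frac{1}{3} - 4\right) - \frac{3}{-2}\right) + 4}\right)\right) 93 = \left(6 - \left(42 - \sqrt{\left(- \frac{11}{3} - 3 \left(- \frac{1}{2}\right)\right) + 4}\right)\right) 93 = \left(6 - \left(42 - \sqrt{\left(- \frac{11}{3} - - \frac{3}{2}\right) + 4}\right)\right) 93 = \left(6 - \left(42 - \sqrt{\left(- \frac{11}{3} + \frac{3}{2}\right) + 4}\right)\right) 93 = \left(6 - \left(42 - \sqrt{- \frac{13}{6} + 4}\right)\right) 93 = \left(6 - \left(42 - \sqrt{\frac{11}{6}}\right)\right) 93 = \left(6 - \left(42 - \frac{\sqrt{66}}{6}\right)\right) 93 = \left(-36 + \frac{\sqrt{66}}{6}\right) 93 = -3348 + \frac{31 \sqrt{66}}{2}$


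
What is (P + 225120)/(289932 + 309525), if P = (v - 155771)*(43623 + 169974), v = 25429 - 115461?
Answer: -17500852757/199819 ≈ -87584.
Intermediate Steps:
v = -90032
P = -52502783391 (P = (-90032 - 155771)*(43623 + 169974) = -245803*213597 = -52502783391)
(P + 225120)/(289932 + 309525) = (-52502783391 + 225120)/(289932 + 309525) = -52502558271/599457 = -52502558271*1/599457 = -17500852757/199819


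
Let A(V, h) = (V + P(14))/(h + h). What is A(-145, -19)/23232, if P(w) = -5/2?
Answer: 295/1765632 ≈ 0.00016708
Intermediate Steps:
P(w) = -5/2 (P(w) = -5*½ = -5/2)
A(V, h) = (-5/2 + V)/(2*h) (A(V, h) = (V - 5/2)/(h + h) = (-5/2 + V)/((2*h)) = (-5/2 + V)*(1/(2*h)) = (-5/2 + V)/(2*h))
A(-145, -19)/23232 = ((¼)*(-5 + 2*(-145))/(-19))/23232 = ((¼)*(-1/19)*(-5 - 290))*(1/23232) = ((¼)*(-1/19)*(-295))*(1/23232) = (295/76)*(1/23232) = 295/1765632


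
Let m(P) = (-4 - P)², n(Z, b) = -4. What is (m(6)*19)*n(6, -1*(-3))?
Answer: -7600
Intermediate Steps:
(m(6)*19)*n(6, -1*(-3)) = ((4 + 6)²*19)*(-4) = (10²*19)*(-4) = (100*19)*(-4) = 1900*(-4) = -7600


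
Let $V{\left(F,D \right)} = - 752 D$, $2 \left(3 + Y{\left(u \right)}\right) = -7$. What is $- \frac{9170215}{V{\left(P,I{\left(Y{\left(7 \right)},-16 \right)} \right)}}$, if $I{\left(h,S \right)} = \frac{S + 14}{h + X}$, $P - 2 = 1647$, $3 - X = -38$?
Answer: $- \frac{632744835}{3008} \approx -2.1035 \cdot 10^{5}$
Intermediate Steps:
$X = 41$ ($X = 3 - -38 = 3 + 38 = 41$)
$P = 1649$ ($P = 2 + 1647 = 1649$)
$Y{\left(u \right)} = - \frac{13}{2}$ ($Y{\left(u \right)} = -3 + \frac{1}{2} \left(-7\right) = -3 - \frac{7}{2} = - \frac{13}{2}$)
$I{\left(h,S \right)} = \frac{14 + S}{41 + h}$ ($I{\left(h,S \right)} = \frac{S + 14}{h + 41} = \frac{14 + S}{41 + h}$)
$- \frac{9170215}{V{\left(P,I{\left(Y{\left(7 \right)},-16 \right)} \right)}} = - \frac{9170215}{\left(-752\right) \frac{14 - 16}{41 - \frac{13}{2}}} = - \frac{9170215}{\left(-752\right) \frac{1}{\frac{69}{2}} \left(-2\right)} = - \frac{9170215}{\left(-752\right) \frac{2}{69} \left(-2\right)} = - \frac{9170215}{\left(-752\right) \left(- \frac{4}{69}\right)} = - \frac{9170215}{\frac{3008}{69}} = \left(-9170215\right) \frac{69}{3008} = - \frac{632744835}{3008}$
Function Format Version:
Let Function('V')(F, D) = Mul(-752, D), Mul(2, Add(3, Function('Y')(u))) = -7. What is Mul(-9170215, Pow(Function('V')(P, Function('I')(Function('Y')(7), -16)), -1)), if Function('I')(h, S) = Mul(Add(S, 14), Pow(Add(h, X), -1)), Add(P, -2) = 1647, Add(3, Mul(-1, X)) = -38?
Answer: Rational(-632744835, 3008) ≈ -2.1035e+5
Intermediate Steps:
X = 41 (X = Add(3, Mul(-1, -38)) = Add(3, 38) = 41)
P = 1649 (P = Add(2, 1647) = 1649)
Function('Y')(u) = Rational(-13, 2) (Function('Y')(u) = Add(-3, Mul(Rational(1, 2), -7)) = Add(-3, Rational(-7, 2)) = Rational(-13, 2))
Function('I')(h, S) = Mul(Pow(Add(41, h), -1), Add(14, S)) (Function('I')(h, S) = Mul(Add(S, 14), Pow(Add(h, 41), -1)) = Mul(Add(14, S), Pow(Add(41, h), -1)) = Mul(Pow(Add(41, h), -1), Add(14, S)))
Mul(-9170215, Pow(Function('V')(P, Function('I')(Function('Y')(7), -16)), -1)) = Mul(-9170215, Pow(Mul(-752, Mul(Pow(Add(41, Rational(-13, 2)), -1), Add(14, -16))), -1)) = Mul(-9170215, Pow(Mul(-752, Mul(Pow(Rational(69, 2), -1), -2)), -1)) = Mul(-9170215, Pow(Mul(-752, Mul(Rational(2, 69), -2)), -1)) = Mul(-9170215, Pow(Mul(-752, Rational(-4, 69)), -1)) = Mul(-9170215, Pow(Rational(3008, 69), -1)) = Mul(-9170215, Rational(69, 3008)) = Rational(-632744835, 3008)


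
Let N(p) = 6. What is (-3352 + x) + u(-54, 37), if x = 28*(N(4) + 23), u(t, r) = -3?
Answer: -2543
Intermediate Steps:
x = 812 (x = 28*(6 + 23) = 28*29 = 812)
(-3352 + x) + u(-54, 37) = (-3352 + 812) - 3 = -2540 - 3 = -2543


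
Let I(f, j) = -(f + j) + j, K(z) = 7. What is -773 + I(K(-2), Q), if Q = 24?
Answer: -780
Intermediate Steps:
I(f, j) = -f (I(f, j) = (-f - j) + j = -f)
-773 + I(K(-2), Q) = -773 - 1*7 = -773 - 7 = -780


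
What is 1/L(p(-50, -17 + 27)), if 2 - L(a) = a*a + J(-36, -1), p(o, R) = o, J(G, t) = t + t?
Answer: -1/2496 ≈ -0.00040064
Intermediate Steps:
J(G, t) = 2*t
L(a) = 4 - a**2 (L(a) = 2 - (a*a + 2*(-1)) = 2 - (a**2 - 2) = 2 - (-2 + a**2) = 2 + (2 - a**2) = 4 - a**2)
1/L(p(-50, -17 + 27)) = 1/(4 - 1*(-50)**2) = 1/(4 - 1*2500) = 1/(4 - 2500) = 1/(-2496) = -1/2496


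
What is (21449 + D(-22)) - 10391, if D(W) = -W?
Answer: 11080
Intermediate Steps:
(21449 + D(-22)) - 10391 = (21449 - 1*(-22)) - 10391 = (21449 + 22) - 10391 = 21471 - 10391 = 11080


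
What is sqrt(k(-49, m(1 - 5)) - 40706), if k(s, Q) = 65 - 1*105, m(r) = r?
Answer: I*sqrt(40746) ≈ 201.86*I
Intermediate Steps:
k(s, Q) = -40 (k(s, Q) = 65 - 105 = -40)
sqrt(k(-49, m(1 - 5)) - 40706) = sqrt(-40 - 40706) = sqrt(-40746) = I*sqrt(40746)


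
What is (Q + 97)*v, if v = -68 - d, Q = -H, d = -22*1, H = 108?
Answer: 506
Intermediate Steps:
d = -22
Q = -108 (Q = -1*108 = -108)
v = -46 (v = -68 - 1*(-22) = -68 + 22 = -46)
(Q + 97)*v = (-108 + 97)*(-46) = -11*(-46) = 506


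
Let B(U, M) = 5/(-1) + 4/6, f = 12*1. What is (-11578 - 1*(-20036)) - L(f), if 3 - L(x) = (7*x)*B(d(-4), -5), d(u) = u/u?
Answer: 8091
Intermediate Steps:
d(u) = 1
f = 12
B(U, M) = -13/3 (B(U, M) = 5*(-1) + 4*(⅙) = -5 + ⅔ = -13/3)
L(x) = 3 + 91*x/3 (L(x) = 3 - 7*x*(-13)/3 = 3 - (-91)*x/3 = 3 + 91*x/3)
(-11578 - 1*(-20036)) - L(f) = (-11578 - 1*(-20036)) - (3 + (91/3)*12) = (-11578 + 20036) - (3 + 364) = 8458 - 1*367 = 8458 - 367 = 8091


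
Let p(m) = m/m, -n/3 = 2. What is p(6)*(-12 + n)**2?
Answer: 324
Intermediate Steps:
n = -6 (n = -3*2 = -6)
p(m) = 1
p(6)*(-12 + n)**2 = 1*(-12 - 6)**2 = 1*(-18)**2 = 1*324 = 324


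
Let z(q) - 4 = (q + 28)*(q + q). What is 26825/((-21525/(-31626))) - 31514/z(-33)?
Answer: 269215609/6847 ≈ 39319.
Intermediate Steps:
z(q) = 4 + 2*q*(28 + q) (z(q) = 4 + (q + 28)*(q + q) = 4 + (28 + q)*(2*q) = 4 + 2*q*(28 + q))
26825/((-21525/(-31626))) - 31514/z(-33) = 26825/((-21525/(-31626))) - 31514/(4 + 2*(-33)**2 + 56*(-33)) = 26825/((-21525*(-1/31626))) - 31514/(4 + 2*1089 - 1848) = 26825/(1025/1506) - 31514/(4 + 2178 - 1848) = 26825*(1506/1025) - 31514/334 = 1615938/41 - 31514*1/334 = 1615938/41 - 15757/167 = 269215609/6847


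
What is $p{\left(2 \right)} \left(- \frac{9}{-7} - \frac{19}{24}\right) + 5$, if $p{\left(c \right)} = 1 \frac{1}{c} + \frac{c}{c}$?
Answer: $\frac{643}{112} \approx 5.7411$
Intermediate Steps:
$p{\left(c \right)} = 1 + \frac{1}{c}$ ($p{\left(c \right)} = \frac{1}{c} + 1 = 1 + \frac{1}{c}$)
$p{\left(2 \right)} \left(- \frac{9}{-7} - \frac{19}{24}\right) + 5 = \frac{1 + 2}{2} \left(- \frac{9}{-7} - \frac{19}{24}\right) + 5 = \frac{1}{2} \cdot 3 \left(\left(-9\right) \left(- \frac{1}{7}\right) - \frac{19}{24}\right) + 5 = \frac{3 \left(\frac{9}{7} - \frac{19}{24}\right)}{2} + 5 = \frac{3}{2} \cdot \frac{83}{168} + 5 = \frac{83}{112} + 5 = \frac{643}{112}$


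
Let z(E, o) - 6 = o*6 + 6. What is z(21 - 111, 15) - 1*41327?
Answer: -41225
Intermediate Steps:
z(E, o) = 12 + 6*o (z(E, o) = 6 + (o*6 + 6) = 6 + (6*o + 6) = 6 + (6 + 6*o) = 12 + 6*o)
z(21 - 111, 15) - 1*41327 = (12 + 6*15) - 1*41327 = (12 + 90) - 41327 = 102 - 41327 = -41225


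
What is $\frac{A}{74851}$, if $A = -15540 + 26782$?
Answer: $\frac{1606}{10693} \approx 0.15019$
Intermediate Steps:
$A = 11242$
$\frac{A}{74851} = \frac{11242}{74851} = 11242 \cdot \frac{1}{74851} = \frac{1606}{10693}$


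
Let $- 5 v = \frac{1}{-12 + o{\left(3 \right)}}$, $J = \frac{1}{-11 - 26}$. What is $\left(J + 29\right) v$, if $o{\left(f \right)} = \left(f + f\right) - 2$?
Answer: $\frac{134}{185} \approx 0.72432$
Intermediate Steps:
$o{\left(f \right)} = -2 + 2 f$ ($o{\left(f \right)} = 2 f - 2 = -2 + 2 f$)
$J = - \frac{1}{37}$ ($J = \frac{1}{-37} = - \frac{1}{37} \approx -0.027027$)
$v = \frac{1}{40}$ ($v = - \frac{1}{5 \left(-12 + \left(-2 + 2 \cdot 3\right)\right)} = - \frac{1}{5 \left(-12 + \left(-2 + 6\right)\right)} = - \frac{1}{5 \left(-12 + 4\right)} = - \frac{1}{5 \left(-8\right)} = \left(- \frac{1}{5}\right) \left(- \frac{1}{8}\right) = \frac{1}{40} \approx 0.025$)
$\left(J + 29\right) v = \left(- \frac{1}{37} + 29\right) \frac{1}{40} = \frac{1072}{37} \cdot \frac{1}{40} = \frac{134}{185}$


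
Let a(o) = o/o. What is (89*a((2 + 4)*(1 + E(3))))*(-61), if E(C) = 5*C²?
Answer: -5429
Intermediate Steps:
a(o) = 1
(89*a((2 + 4)*(1 + E(3))))*(-61) = (89*1)*(-61) = 89*(-61) = -5429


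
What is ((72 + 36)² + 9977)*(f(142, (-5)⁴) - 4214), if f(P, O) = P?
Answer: -88122152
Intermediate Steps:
((72 + 36)² + 9977)*(f(142, (-5)⁴) - 4214) = ((72 + 36)² + 9977)*(142 - 4214) = (108² + 9977)*(-4072) = (11664 + 9977)*(-4072) = 21641*(-4072) = -88122152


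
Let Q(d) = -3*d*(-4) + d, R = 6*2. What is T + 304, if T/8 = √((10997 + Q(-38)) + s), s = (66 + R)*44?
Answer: 304 + 8*√13935 ≈ 1248.4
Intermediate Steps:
R = 12
Q(d) = 13*d (Q(d) = -(-12)*d + d = 12*d + d = 13*d)
s = 3432 (s = (66 + 12)*44 = 78*44 = 3432)
T = 8*√13935 (T = 8*√((10997 + 13*(-38)) + 3432) = 8*√((10997 - 494) + 3432) = 8*√(10503 + 3432) = 8*√13935 ≈ 944.37)
T + 304 = 8*√13935 + 304 = 304 + 8*√13935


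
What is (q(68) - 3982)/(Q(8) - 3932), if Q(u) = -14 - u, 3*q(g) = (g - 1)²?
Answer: 7457/11862 ≈ 0.62865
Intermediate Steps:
q(g) = (-1 + g)²/3 (q(g) = (g - 1)²/3 = (-1 + g)²/3)
(q(68) - 3982)/(Q(8) - 3932) = ((-1 + 68)²/3 - 3982)/((-14 - 1*8) - 3932) = ((⅓)*67² - 3982)/((-14 - 8) - 3932) = ((⅓)*4489 - 3982)/(-22 - 3932) = (4489/3 - 3982)/(-3954) = -7457/3*(-1/3954) = 7457/11862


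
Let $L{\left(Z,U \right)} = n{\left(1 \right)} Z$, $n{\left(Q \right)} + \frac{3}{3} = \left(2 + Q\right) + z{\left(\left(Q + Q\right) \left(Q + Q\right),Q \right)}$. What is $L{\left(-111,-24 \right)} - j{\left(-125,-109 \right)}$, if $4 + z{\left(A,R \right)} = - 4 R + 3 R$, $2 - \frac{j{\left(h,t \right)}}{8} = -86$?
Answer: $-371$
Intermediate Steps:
$j{\left(h,t \right)} = 704$ ($j{\left(h,t \right)} = 16 - -688 = 16 + 688 = 704$)
$z{\left(A,R \right)} = -4 - R$ ($z{\left(A,R \right)} = -4 + \left(- 4 R + 3 R\right) = -4 - R$)
$n{\left(Q \right)} = -3$ ($n{\left(Q \right)} = -1 + \left(\left(2 + Q\right) - \left(4 + Q\right)\right) = -1 - 2 = -3$)
$L{\left(Z,U \right)} = - 3 Z$
$L{\left(-111,-24 \right)} - j{\left(-125,-109 \right)} = \left(-3\right) \left(-111\right) - 704 = 333 - 704 = -371$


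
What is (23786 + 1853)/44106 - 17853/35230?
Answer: 28959388/388463595 ≈ 0.074548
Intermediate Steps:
(23786 + 1853)/44106 - 17853/35230 = 25639*(1/44106) - 17853*1/35230 = 25639/44106 - 17853/35230 = 28959388/388463595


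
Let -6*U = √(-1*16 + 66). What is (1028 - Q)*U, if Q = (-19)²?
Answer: -3335*√2/6 ≈ -786.07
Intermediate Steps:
Q = 361
U = -5*√2/6 (U = -√(-1*16 + 66)/6 = -√(-16 + 66)/6 = -5*√2/6 ≈ -1.1785)
(1028 - Q)*U = (1028 - 1*361)*(-5*√2/6) = (1028 - 361)*(-5*√2/6) = 667*(-5*√2/6) = -3335*√2/6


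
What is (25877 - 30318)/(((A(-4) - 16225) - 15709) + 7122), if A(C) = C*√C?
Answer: 27547523/153908852 - 4441*I/76954426 ≈ 0.17899 - 5.7709e-5*I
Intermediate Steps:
A(C) = C^(3/2)
(25877 - 30318)/(((A(-4) - 16225) - 15709) + 7122) = (25877 - 30318)/((((-4)^(3/2) - 16225) - 15709) + 7122) = -4441/(((-8*I - 16225) - 15709) + 7122) = -4441/(((-16225 - 8*I) - 15709) + 7122) = -4441/((-31934 - 8*I) + 7122) = -4441*(-24812 + 8*I)/615635408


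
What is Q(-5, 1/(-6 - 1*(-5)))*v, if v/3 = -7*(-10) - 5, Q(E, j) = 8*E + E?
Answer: -8775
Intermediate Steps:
Q(E, j) = 9*E
v = 195 (v = 3*(-7*(-10) - 5) = 3*(70 - 5) = 3*65 = 195)
Q(-5, 1/(-6 - 1*(-5)))*v = (9*(-5))*195 = -45*195 = -8775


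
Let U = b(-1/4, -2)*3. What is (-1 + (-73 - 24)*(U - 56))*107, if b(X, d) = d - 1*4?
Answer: 767939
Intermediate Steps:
b(X, d) = -4 + d (b(X, d) = d - 4 = -4 + d)
U = -18 (U = (-4 - 2)*3 = -6*3 = -18)
(-1 + (-73 - 24)*(U - 56))*107 = (-1 + (-73 - 24)*(-18 - 56))*107 = (-1 - 97*(-74))*107 = (-1 + 7178)*107 = 7177*107 = 767939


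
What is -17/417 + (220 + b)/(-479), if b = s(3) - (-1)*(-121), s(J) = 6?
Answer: -51928/199743 ≈ -0.25997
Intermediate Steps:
b = -115 (b = 6 - (-1)*(-121) = 6 - 1*121 = 6 - 121 = -115)
-17/417 + (220 + b)/(-479) = -17/417 + (220 - 115)/(-479) = -17*1/417 + 105*(-1/479) = -17/417 - 105/479 = -51928/199743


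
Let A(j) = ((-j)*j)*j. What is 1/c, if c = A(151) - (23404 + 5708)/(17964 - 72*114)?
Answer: -813/2799121589 ≈ -2.9045e-7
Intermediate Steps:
A(j) = -j³ (A(j) = (-j²)*j = -j³)
c = -2799121589/813 (c = -1*151³ - (23404 + 5708)/(17964 - 72*114) = -1*3442951 - 29112/(17964 - 8208) = -3442951 - 29112/9756 = -3442951 - 1*2426/813 = -3442951 - 2426/813 = -2799121589/813 ≈ -3.4430e+6)
1/c = 1/(-2799121589/813) = -813/2799121589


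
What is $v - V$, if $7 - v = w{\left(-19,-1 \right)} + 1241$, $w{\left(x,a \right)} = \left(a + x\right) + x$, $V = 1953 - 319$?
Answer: $-2829$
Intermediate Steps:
$V = 1634$
$w{\left(x,a \right)} = a + 2 x$
$v = -1195$ ($v = 7 - \left(\left(-1 + 2 \left(-19\right)\right) + 1241\right) = 7 - \left(\left(-1 - 38\right) + 1241\right) = 7 - \left(-39 + 1241\right) = 7 - 1202 = -1195$)
$v - V = -1195 - 1634 = -2829$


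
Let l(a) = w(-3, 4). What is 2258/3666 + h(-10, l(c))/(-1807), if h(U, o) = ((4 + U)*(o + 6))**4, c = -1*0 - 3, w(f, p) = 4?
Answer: -1827203069/254787 ≈ -7171.5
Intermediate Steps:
c = -3 (c = 0 - 3 = -3)
l(a) = 4
h(U, o) = (4 + U)**4*(6 + o)**4 (h(U, o) = ((4 + U)*(6 + o))**4 = (4 + U)**4*(6 + o)**4)
2258/3666 + h(-10, l(c))/(-1807) = 2258/3666 + ((4 - 10)**4*(6 + 4)**4)/(-1807) = 2258*(1/3666) + ((-6)**4*10**4)*(-1/1807) = 1129/1833 + (1296*10000)*(-1/1807) = 1129/1833 + 12960000*(-1/1807) = 1129/1833 - 12960000/1807 = -1827203069/254787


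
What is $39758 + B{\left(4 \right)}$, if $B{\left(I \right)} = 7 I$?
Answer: $39786$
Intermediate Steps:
$39758 + B{\left(4 \right)} = 39758 + 7 \cdot 4 = 39758 + 28 = 39786$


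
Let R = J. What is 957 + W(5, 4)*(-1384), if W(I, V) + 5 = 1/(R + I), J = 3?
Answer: 7704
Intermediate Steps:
R = 3
W(I, V) = -5 + 1/(3 + I)
957 + W(5, 4)*(-1384) = 957 + ((-14 - 5*5)/(3 + 5))*(-1384) = 957 + ((-14 - 25)/8)*(-1384) = 957 + ((⅛)*(-39))*(-1384) = 957 - 39/8*(-1384) = 957 + 6747 = 7704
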